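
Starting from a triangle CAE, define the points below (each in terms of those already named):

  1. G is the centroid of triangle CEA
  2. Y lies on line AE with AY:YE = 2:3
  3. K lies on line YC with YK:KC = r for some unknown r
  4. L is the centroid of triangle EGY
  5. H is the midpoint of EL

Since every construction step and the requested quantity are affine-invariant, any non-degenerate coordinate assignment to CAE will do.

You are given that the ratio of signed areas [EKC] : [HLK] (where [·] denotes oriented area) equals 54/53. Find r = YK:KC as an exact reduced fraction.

Set C = (0, 0), A = (1, 0), E = (0, 1); any affine frame gives the same invariant.
1. G is the centroid of triangle CEA ⇒ G = (1/3, 1/3)
2. Y lies on line AE with AY:YE = 2:3 ⇒ Y = (3/5, 2/5)
3. With YK:KC = r, write λ = r/(r+1) so K = Y + λ·(C−Y); K is affine-linear in λ
4. L is the centroid of triangle EGY ⇒ L = (14/45, 26/45)
5. H is the midpoint of EL ⇒ H = (7/45, 71/90)
Every point depending on K is an affine combination of K and λ-independent points, so each such coordinate is linear in λ; the λ² term in each signed area is a multiple of (C−Y)×(C−Y) = 0, so 2·[EKC] and 2·[HLK] are each linear in λ. Evaluating at λ=0 and λ=1:
  2·[EKC] = 3/5·λ − 3/5,   2·[HLK] = -17/90·λ + 1/30
So [EKC]:[HLK] = (3/5·λ − 3/5) / (-17/90·λ + 1/30). Setting this equal to 54/53:
  3/5·λ − 3/5 = 54/53·(-17/90·λ + 1/30)  ⇒  λ = 4/5
Then r = λ/(1−λ) = (4/5)/(1/5) = 4. Check: with r = 4, K = (3/25, 2/25) and [EKC]:[HLK] = 54/53 as required.

r = 4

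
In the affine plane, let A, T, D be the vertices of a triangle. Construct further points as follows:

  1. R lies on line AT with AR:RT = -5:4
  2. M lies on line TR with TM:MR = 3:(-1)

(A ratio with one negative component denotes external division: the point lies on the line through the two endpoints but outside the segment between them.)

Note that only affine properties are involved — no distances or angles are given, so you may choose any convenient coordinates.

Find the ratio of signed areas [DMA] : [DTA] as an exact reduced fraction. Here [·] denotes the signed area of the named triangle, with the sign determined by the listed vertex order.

Work in coordinates with A = (0, 0), T = (1, 0), D = (0, 1).
1. R lies on line AT with AR:RT = -5:4 ⇒ R = (5, 0)
2. M lies on line TR with TM:MR = 3:(-1) ⇒ M = (7, 0)
2·[DMA] = -7, 2·[DTA] = -1
[DMA]:[DTA] = -7:-1 = 7

[DMA]:[DTA] = 7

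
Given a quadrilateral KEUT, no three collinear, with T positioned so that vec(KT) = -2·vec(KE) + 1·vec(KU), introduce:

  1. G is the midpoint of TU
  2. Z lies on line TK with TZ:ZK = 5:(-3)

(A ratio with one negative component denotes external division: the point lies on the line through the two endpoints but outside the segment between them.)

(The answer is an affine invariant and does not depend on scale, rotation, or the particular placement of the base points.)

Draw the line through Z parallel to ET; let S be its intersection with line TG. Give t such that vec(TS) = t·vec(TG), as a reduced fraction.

t = -5/2

Assign K = (0, 0), E = (1, 0), U = (0, 1), T = (-2, 1) — the answer is frame-independent, so this choice is without loss of generality.
1. G is the midpoint of TU ⇒ G = (-1, 1)
2. Z lies on line TK with TZ:ZK = 5:(-3) ⇒ Z = (3, -3/2)
through Z parallel to ET: direction (-3, 1); meets TG at S = (-9/2, 1)
S = T + t·(G−T) with t = -5/2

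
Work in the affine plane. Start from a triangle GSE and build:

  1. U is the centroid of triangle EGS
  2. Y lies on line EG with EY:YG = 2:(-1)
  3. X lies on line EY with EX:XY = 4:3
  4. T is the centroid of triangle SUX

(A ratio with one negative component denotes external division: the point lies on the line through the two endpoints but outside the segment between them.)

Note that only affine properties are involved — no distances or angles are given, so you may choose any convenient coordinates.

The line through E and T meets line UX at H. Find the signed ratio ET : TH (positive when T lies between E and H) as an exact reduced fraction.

Choose coordinates G = (0, 0), S = (1, 0), E = (0, 1).
1. U is the centroid of triangle EGS ⇒ U = (1/3, 1/3)
2. Y lies on line EG with EY:YG = 2:(-1) ⇒ Y = (0, -1)
3. X lies on line EY with EX:XY = 4:3 ⇒ X = (0, -1/7)
4. T is the centroid of triangle SUX ⇒ T = (4/9, 4/63)
line ET meets UX at H = (32/99, 221/693)
T = E + t·(H−E) with t = 11/8, so ET:TH = 11/8:-3/8

ET:TH = -11/3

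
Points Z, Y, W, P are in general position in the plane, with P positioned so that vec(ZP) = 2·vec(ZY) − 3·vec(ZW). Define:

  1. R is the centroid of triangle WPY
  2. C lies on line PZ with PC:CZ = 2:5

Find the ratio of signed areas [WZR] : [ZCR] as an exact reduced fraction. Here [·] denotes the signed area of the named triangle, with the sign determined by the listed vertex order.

[WZR]:[ZCR] = 21/25

Choose coordinates Z = (0, 0), Y = (1, 0), W = (0, 1), P = (2, -3).
1. R is the centroid of triangle WPY ⇒ R = (1, -2/3)
2. C lies on line PZ with PC:CZ = 2:5 ⇒ C = (10/7, -15/7)
2·[WZR] = 1, 2·[ZCR] = 25/21
[WZR]:[ZCR] = 1:25/21 = 21/25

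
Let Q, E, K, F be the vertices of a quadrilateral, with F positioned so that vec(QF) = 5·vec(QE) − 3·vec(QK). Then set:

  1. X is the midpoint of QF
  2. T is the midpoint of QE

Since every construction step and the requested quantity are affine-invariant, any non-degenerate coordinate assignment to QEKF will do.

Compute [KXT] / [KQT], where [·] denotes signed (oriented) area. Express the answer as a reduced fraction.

Set Q = (0, 0), E = (1, 0), K = (0, 1), F = (5, -3); any affine frame gives the same invariant.
1. X is the midpoint of QF ⇒ X = (5/2, -3/2)
2. T is the midpoint of QE ⇒ T = (1/2, 0)
2·[KXT] = -5/4, 2·[KQT] = 1/2
[KXT]:[KQT] = -5/4:1/2 = -5/2

[KXT]:[KQT] = -5/2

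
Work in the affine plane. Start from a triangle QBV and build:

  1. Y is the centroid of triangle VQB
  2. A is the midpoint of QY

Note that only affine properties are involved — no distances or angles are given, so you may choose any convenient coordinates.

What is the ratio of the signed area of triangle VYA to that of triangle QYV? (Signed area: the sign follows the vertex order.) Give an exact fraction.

Set Q = (0, 0), B = (1, 0), V = (0, 1); any affine frame gives the same invariant.
1. Y is the centroid of triangle VQB ⇒ Y = (1/3, 1/3)
2. A is the midpoint of QY ⇒ A = (1/6, 1/6)
2·[VYA] = -1/6, 2·[QYV] = 1/3
[VYA]:[QYV] = -1/6:1/3 = -1/2

[VYA]:[QYV] = -1/2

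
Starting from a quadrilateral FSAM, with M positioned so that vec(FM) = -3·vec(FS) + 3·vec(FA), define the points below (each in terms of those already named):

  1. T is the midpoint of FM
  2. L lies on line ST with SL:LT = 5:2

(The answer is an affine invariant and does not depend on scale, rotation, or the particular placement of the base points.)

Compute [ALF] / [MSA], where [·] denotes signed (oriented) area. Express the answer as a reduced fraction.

Choose coordinates F = (0, 0), S = (1, 0), A = (0, 1), M = (-3, 3).
1. T is the midpoint of FM ⇒ T = (-3/2, 3/2)
2. L lies on line ST with SL:LT = 5:2 ⇒ L = (-11/14, 15/14)
2·[ALF] = 11/14, 2·[MSA] = 1
[ALF]:[MSA] = 11/14:1 = 11/14

[ALF]:[MSA] = 11/14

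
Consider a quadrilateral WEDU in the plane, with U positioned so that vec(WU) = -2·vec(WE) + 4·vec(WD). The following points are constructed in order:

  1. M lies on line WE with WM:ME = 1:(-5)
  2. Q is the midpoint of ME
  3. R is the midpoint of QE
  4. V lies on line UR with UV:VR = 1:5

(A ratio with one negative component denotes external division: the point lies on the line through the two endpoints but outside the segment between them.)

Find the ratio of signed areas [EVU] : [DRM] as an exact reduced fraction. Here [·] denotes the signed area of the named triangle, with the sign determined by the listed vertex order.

Assign W = (0, 0), E = (1, 0), D = (0, 1), U = (-2, 4) — the answer is frame-independent, so this choice is without loss of generality.
1. M lies on line WE with WM:ME = 1:(-5) ⇒ M = (-1/4, 0)
2. Q is the midpoint of ME ⇒ Q = (3/8, 0)
3. R is the midpoint of QE ⇒ R = (11/16, 0)
4. V lies on line UR with UV:VR = 1:5 ⇒ V = (-149/96, 10/3)
2·[EVU] = -5/24, 2·[DRM] = -15/16
[EVU]:[DRM] = -5/24:-15/16 = 2/9

[EVU]:[DRM] = 2/9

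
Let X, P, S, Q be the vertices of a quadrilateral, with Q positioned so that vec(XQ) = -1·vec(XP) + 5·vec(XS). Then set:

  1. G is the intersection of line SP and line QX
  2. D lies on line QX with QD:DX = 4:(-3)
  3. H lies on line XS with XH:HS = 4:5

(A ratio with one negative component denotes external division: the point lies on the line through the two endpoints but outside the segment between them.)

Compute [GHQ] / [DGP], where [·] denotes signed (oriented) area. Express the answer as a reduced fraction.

Work in coordinates with X = (0, 0), P = (1, 0), S = (0, 1), Q = (-1, 5).
1. G is the intersection of line SP and line QX ⇒ G = (-1/4, 5/4)
2. D lies on line QX with QD:DX = 4:(-3) ⇒ D = (3, -15)
3. H lies on line XS with XH:HS = 4:5 ⇒ H = (0, 4/9)
2·[GHQ] = 1/3, 2·[DGP] = -65/4
[GHQ]:[DGP] = 1/3:-65/4 = -4/195

[GHQ]:[DGP] = -4/195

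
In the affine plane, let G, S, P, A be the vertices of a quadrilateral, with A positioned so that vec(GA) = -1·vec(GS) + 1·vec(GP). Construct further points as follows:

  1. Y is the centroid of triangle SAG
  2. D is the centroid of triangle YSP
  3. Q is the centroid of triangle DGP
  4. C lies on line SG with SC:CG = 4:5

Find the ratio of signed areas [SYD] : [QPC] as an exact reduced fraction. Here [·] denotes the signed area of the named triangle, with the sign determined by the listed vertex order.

[SYD]:[QPC] = 54/43

Work in coordinates with G = (0, 0), S = (1, 0), P = (0, 1), A = (-1, 1).
1. Y is the centroid of triangle SAG ⇒ Y = (0, 1/3)
2. D is the centroid of triangle YSP ⇒ D = (1/3, 4/9)
3. Q is the centroid of triangle DGP ⇒ Q = (1/9, 13/27)
4. C lies on line SG with SC:CG = 4:5 ⇒ C = (5/9, 0)
2·[SYD] = -2/9, 2·[QPC] = -43/243
[SYD]:[QPC] = -2/9:-43/243 = 54/43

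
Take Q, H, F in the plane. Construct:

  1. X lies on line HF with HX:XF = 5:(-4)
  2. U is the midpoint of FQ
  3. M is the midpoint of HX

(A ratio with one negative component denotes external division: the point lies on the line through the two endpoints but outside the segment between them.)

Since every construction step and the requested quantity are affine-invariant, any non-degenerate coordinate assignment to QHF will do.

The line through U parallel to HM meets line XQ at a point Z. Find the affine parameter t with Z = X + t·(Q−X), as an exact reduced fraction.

Choose coordinates Q = (0, 0), H = (1, 0), F = (0, 1).
1. X lies on line HF with HX:XF = 5:(-4) ⇒ X = (-4, 5)
2. U is the midpoint of FQ ⇒ U = (0, 1/2)
3. M is the midpoint of HX ⇒ M = (-3/2, 5/2)
through U parallel to HM: direction (-5/2, 5/2); meets XQ at Z = (-2, 5/2)
Z = X + t·(Q−X) with t = 1/2

t = 1/2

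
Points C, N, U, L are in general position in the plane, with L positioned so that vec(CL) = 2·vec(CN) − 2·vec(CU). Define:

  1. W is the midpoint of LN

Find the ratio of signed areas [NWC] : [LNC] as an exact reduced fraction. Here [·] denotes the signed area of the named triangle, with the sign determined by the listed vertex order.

Choose coordinates C = (0, 0), N = (1, 0), U = (0, 1), L = (2, -2).
1. W is the midpoint of LN ⇒ W = (3/2, -1)
2·[NWC] = -1, 2·[LNC] = 2
[NWC]:[LNC] = -1:2 = -1/2

[NWC]:[LNC] = -1/2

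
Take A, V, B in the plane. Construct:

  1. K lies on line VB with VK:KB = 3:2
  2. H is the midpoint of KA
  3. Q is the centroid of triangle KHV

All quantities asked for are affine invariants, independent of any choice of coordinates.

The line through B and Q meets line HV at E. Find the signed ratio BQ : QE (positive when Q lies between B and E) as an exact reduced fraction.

Work in coordinates with A = (0, 0), V = (1, 0), B = (0, 1).
1. K lies on line VB with VK:KB = 3:2 ⇒ K = (2/5, 3/5)
2. H is the midpoint of KA ⇒ H = (1/5, 3/10)
3. Q is the centroid of triangle KHV ⇒ Q = (8/15, 3/10)
line BQ meets HV at E = (2/3, 1/8)
Q = B + t·(E−B) with t = 4/5, so BQ:QE = 4/5:1/5

BQ:QE = 4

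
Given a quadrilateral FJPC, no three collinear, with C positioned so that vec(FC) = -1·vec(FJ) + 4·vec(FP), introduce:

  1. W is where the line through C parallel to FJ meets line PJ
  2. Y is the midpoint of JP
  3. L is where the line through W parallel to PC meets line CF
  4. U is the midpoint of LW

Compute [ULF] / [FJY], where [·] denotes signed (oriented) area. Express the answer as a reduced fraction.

[ULF]:[FJY] = 40

Work in coordinates with F = (0, 0), J = (1, 0), P = (0, 1), C = (-1, 4).
1. W is where the line through C parallel to FJ meets line PJ ⇒ W = (-3, 4)
2. Y is the midpoint of JP ⇒ Y = (1/2, 1/2)
3. L is where the line through W parallel to PC meets line CF ⇒ L = (5, -20)
4. U is the midpoint of LW ⇒ U = (1, -8)
2·[ULF] = 20, 2·[FJY] = 1/2
[ULF]:[FJY] = 20:1/2 = 40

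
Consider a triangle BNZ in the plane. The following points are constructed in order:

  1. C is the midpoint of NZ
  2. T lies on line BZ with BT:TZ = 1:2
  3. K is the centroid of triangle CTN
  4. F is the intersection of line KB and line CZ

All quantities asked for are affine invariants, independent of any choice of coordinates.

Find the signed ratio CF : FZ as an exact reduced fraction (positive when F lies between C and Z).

Assign B = (0, 0), N = (1, 0), Z = (0, 1) — the answer is frame-independent, so this choice is without loss of generality.
1. C is the midpoint of NZ ⇒ C = (1/2, 1/2)
2. T lies on line BZ with BT:TZ = 1:2 ⇒ T = (0, 1/3)
3. K is the centroid of triangle CTN ⇒ K = (1/2, 5/18)
4. F is the intersection of line KB and line CZ ⇒ F = (9/14, 5/14)
F = C + t·(Z−C) with t = -2/7, so CF:FZ = t:(1−t) = -2/7:9/7

CF:FZ = -2/9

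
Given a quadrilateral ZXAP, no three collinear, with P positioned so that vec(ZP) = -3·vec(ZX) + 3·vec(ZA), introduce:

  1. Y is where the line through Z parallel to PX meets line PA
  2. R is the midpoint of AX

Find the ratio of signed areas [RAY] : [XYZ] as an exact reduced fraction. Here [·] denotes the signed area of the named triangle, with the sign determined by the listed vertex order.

[RAY]:[XYZ] = 2/9

Set Z = (0, 0), X = (1, 0), A = (0, 1), P = (-3, 3); any affine frame gives the same invariant.
1. Y is where the line through Z parallel to PX meets line PA ⇒ Y = (-12, 9)
2. R is the midpoint of AX ⇒ R = (1/2, 1/2)
2·[RAY] = 2, 2·[XYZ] = 9
[RAY]:[XYZ] = 2:9 = 2/9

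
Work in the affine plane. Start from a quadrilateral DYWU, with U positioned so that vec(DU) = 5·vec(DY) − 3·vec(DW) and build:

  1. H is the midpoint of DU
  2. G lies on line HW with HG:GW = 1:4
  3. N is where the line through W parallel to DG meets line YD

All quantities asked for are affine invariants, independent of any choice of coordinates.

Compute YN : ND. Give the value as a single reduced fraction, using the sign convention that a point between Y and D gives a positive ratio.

Work in coordinates with D = (0, 0), Y = (1, 0), W = (0, 1), U = (5, -3).
1. H is the midpoint of DU ⇒ H = (5/2, -3/2)
2. G lies on line HW with HG:GW = 1:4 ⇒ G = (2, -1)
3. N is where the line through W parallel to DG meets line YD ⇒ N = (2, 0)
N = Y + t·(D−Y) with t = -1, so YN:ND = t:(1−t) = -1:2

YN:ND = -1/2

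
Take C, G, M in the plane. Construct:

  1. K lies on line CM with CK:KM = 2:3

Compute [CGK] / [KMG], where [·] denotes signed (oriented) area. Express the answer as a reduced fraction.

Choose coordinates C = (0, 0), G = (1, 0), M = (0, 1).
1. K lies on line CM with CK:KM = 2:3 ⇒ K = (0, 2/5)
2·[CGK] = 2/5, 2·[KMG] = -3/5
[CGK]:[KMG] = 2/5:-3/5 = -2/3

[CGK]:[KMG] = -2/3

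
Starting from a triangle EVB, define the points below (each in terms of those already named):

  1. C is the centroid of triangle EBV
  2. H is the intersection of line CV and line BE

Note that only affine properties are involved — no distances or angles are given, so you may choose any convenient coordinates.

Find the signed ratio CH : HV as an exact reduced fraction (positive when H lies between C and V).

Choose coordinates E = (0, 0), V = (1, 0), B = (0, 1).
1. C is the centroid of triangle EBV ⇒ C = (1/3, 1/3)
2. H is the intersection of line CV and line BE ⇒ H = (0, 1/2)
H = C + t·(V−C) with t = -1/2, so CH:HV = t:(1−t) = -1/2:3/2

CH:HV = -1/3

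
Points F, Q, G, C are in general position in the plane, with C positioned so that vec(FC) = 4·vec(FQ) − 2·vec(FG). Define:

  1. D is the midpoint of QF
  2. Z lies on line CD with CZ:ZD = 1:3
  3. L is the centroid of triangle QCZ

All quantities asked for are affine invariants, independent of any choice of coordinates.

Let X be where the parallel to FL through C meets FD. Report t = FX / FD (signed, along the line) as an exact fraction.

t = -9/7

Choose coordinates F = (0, 0), Q = (1, 0), G = (0, 1), C = (4, -2).
1. D is the midpoint of QF ⇒ D = (1/2, 0)
2. Z lies on line CD with CZ:ZD = 1:3 ⇒ Z = (25/8, -3/2)
3. L is the centroid of triangle QCZ ⇒ L = (65/24, -7/6)
through C parallel to FL: direction (65/24, -7/6); meets FD at X = (-9/14, 0)
X = F + t·(D−F) with t = -9/7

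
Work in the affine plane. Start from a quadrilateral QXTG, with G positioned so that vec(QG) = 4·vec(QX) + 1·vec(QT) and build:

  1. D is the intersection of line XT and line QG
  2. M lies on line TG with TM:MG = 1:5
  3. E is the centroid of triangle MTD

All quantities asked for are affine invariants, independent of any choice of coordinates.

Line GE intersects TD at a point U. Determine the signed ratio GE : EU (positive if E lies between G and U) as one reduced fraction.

GE:EU = 17

Set Q = (0, 0), X = (1, 0), T = (0, 1), G = (4, 1); any affine frame gives the same invariant.
1. D is the intersection of line XT and line QG ⇒ D = (4/5, 1/5)
2. M lies on line TG with TM:MG = 1:5 ⇒ M = (2/3, 1)
3. E is the centroid of triangle MTD ⇒ E = (22/45, 11/15)
line GE meets TD at U = (24/85, 61/85)
E = G + t·(U−G) with t = 17/18, so GE:EU = 17/18:1/18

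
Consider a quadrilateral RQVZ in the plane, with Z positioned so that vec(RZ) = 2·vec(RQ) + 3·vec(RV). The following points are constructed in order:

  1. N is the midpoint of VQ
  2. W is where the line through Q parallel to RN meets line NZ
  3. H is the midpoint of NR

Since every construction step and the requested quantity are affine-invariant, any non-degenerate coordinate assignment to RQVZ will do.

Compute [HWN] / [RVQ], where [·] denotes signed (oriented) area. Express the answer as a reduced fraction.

[HWN]:[RVQ] = -1/4

Set R = (0, 0), Q = (1, 0), V = (0, 1), Z = (2, 3); any affine frame gives the same invariant.
1. N is the midpoint of VQ ⇒ N = (1/2, 1/2)
2. W is where the line through Q parallel to RN meets line NZ ⇒ W = (-1, -2)
3. H is the midpoint of NR ⇒ H = (1/4, 1/4)
2·[HWN] = 1/4, 2·[RVQ] = -1
[HWN]:[RVQ] = 1/4:-1 = -1/4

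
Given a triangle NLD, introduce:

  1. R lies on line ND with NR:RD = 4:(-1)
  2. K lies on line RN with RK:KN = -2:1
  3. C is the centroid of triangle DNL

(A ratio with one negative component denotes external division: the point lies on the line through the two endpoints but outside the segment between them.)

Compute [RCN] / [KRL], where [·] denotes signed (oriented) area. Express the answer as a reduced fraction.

Choose coordinates N = (0, 0), L = (1, 0), D = (0, 1).
1. R lies on line ND with NR:RD = 4:(-1) ⇒ R = (0, 4/3)
2. K lies on line RN with RK:KN = -2:1 ⇒ K = (0, -4/3)
3. C is the centroid of triangle DNL ⇒ C = (1/3, 1/3)
2·[RCN] = -4/9, 2·[KRL] = -8/3
[RCN]:[KRL] = -4/9:-8/3 = 1/6

[RCN]:[KRL] = 1/6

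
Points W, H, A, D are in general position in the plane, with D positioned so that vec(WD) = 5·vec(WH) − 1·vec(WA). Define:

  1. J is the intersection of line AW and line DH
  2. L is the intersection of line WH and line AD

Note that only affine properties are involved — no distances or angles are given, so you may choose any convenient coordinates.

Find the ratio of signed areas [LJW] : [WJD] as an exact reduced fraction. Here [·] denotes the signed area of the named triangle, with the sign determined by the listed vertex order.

Assign W = (0, 0), H = (1, 0), A = (0, 1), D = (5, -1) — the answer is frame-independent, so this choice is without loss of generality.
1. J is the intersection of line AW and line DH ⇒ J = (0, 1/4)
2. L is the intersection of line WH and line AD ⇒ L = (5/2, 0)
2·[LJW] = 5/8, 2·[WJD] = -5/4
[LJW]:[WJD] = 5/8:-5/4 = -1/2

[LJW]:[WJD] = -1/2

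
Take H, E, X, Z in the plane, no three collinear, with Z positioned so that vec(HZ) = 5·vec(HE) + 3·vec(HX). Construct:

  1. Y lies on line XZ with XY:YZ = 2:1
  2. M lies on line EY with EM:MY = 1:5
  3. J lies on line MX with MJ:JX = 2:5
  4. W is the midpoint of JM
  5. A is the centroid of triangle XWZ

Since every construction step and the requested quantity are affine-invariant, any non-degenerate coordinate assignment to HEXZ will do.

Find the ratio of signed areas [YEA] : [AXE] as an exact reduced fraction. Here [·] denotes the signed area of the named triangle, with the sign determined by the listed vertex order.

[YEA]:[AXE] = -9/23

Work in coordinates with H = (0, 0), E = (1, 0), X = (0, 1), Z = (5, 3).
1. Y lies on line XZ with XY:YZ = 2:1 ⇒ Y = (10/3, 7/3)
2. M lies on line EY with EM:MY = 1:5 ⇒ M = (25/18, 7/18)
3. J lies on line MX with MJ:JX = 2:5 ⇒ J = (125/126, 71/126)
4. W is the midpoint of JM ⇒ W = (25/21, 10/21)
5. A is the centroid of triangle XWZ ⇒ A = (130/63, 94/63)
2·[YEA] = -1, 2·[AXE] = 23/9
[YEA]:[AXE] = -1:23/9 = -9/23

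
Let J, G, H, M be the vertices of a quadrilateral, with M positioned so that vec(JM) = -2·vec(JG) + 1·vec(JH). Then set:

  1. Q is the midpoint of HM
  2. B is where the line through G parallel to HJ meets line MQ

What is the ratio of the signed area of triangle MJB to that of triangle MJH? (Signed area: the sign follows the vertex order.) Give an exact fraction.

Assign J = (0, 0), G = (1, 0), H = (0, 1), M = (-2, 1) — the answer is frame-independent, so this choice is without loss of generality.
1. Q is the midpoint of HM ⇒ Q = (-1, 1)
2. B is where the line through G parallel to HJ meets line MQ ⇒ B = (1, 1)
2·[MJB] = 3, 2·[MJH] = 2
[MJB]:[MJH] = 3:2 = 3/2

[MJB]:[MJH] = 3/2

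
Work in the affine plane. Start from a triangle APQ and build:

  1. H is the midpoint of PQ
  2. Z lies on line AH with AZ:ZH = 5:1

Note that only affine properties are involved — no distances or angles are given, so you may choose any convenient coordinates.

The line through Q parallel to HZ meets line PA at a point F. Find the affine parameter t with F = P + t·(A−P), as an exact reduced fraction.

t = 2

Set A = (0, 0), P = (1, 0), Q = (0, 1); any affine frame gives the same invariant.
1. H is the midpoint of PQ ⇒ H = (1/2, 1/2)
2. Z lies on line AH with AZ:ZH = 5:1 ⇒ Z = (5/12, 5/12)
through Q parallel to HZ: direction (-1/12, -1/12); meets PA at F = (-1, 0)
F = P + t·(A−P) with t = 2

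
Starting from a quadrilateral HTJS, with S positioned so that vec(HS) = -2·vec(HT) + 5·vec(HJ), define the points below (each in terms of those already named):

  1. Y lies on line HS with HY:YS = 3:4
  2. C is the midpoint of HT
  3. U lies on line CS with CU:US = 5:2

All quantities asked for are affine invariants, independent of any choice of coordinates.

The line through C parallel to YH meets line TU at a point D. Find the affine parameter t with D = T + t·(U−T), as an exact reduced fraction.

Work in coordinates with H = (0, 0), T = (1, 0), J = (0, 1), S = (-2, 5).
1. Y lies on line HS with HY:YS = 3:4 ⇒ Y = (-6/7, 15/7)
2. C is the midpoint of HT ⇒ C = (1/2, 0)
3. U lies on line CS with CU:US = 5:2 ⇒ U = (-9/7, 25/7)
through C parallel to YH: direction (6/7, -15/7); meets TU at D = (-1/3, 25/12)
D = T + t·(U−T) with t = 7/12

t = 7/12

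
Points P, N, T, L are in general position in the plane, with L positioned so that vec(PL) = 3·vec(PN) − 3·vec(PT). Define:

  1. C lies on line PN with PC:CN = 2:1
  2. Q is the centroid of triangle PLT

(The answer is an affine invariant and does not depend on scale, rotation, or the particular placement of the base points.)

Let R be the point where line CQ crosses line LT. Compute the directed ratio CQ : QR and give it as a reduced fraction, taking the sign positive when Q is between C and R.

Choose coordinates P = (0, 0), N = (1, 0), T = (0, 1), L = (3, -3).
1. C lies on line PN with PC:CN = 2:1 ⇒ C = (2/3, 0)
2. Q is the centroid of triangle PLT ⇒ Q = (1, -2/3)
line CQ meets LT at R = (1/2, 1/3)
Q = C + t·(R−C) with t = -2, so CQ:QR = -2:3

CQ:QR = -2/3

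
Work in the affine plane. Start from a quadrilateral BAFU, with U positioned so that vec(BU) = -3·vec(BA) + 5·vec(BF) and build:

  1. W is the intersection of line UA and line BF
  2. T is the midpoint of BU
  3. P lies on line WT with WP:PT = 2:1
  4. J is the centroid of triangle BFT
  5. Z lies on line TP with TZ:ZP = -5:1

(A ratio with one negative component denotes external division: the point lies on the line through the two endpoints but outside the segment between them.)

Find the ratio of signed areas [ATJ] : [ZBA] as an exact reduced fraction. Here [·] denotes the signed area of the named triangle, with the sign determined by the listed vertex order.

Set B = (0, 0), A = (1, 0), F = (0, 1), U = (-3, 5); any affine frame gives the same invariant.
1. W is the intersection of line UA and line BF ⇒ W = (0, 5/4)
2. T is the midpoint of BU ⇒ T = (-3/2, 5/2)
3. P lies on line WT with WP:PT = 2:1 ⇒ P = (-1, 25/12)
4. J is the centroid of triangle BFT ⇒ J = (-1/2, 7/6)
5. Z lies on line TP with TZ:ZP = -5:1 ⇒ Z = (-7/8, 95/48)
2·[ATJ] = 5/6, 2·[ZBA] = 95/48
[ATJ]:[ZBA] = 5/6:95/48 = 8/19

[ATJ]:[ZBA] = 8/19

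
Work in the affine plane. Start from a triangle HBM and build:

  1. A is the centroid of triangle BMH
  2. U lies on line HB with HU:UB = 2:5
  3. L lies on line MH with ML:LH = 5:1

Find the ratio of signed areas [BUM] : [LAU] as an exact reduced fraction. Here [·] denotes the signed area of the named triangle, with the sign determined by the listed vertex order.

[BUM]:[LAU] = 90/13

Set H = (0, 0), B = (1, 0), M = (0, 1); any affine frame gives the same invariant.
1. A is the centroid of triangle BMH ⇒ A = (1/3, 1/3)
2. U lies on line HB with HU:UB = 2:5 ⇒ U = (2/7, 0)
3. L lies on line MH with ML:LH = 5:1 ⇒ L = (0, 1/6)
2·[BUM] = -5/7, 2·[LAU] = -13/126
[BUM]:[LAU] = -5/7:-13/126 = 90/13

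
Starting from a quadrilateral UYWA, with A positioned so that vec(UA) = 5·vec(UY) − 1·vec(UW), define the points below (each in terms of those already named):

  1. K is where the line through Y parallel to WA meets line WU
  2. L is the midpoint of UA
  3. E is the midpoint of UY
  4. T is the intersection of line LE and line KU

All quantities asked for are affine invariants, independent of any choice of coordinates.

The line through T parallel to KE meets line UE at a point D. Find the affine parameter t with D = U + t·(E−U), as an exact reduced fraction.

t = 5/16

Work in coordinates with U = (0, 0), Y = (1, 0), W = (0, 1), A = (5, -1).
1. K is where the line through Y parallel to WA meets line WU ⇒ K = (0, 2/5)
2. L is the midpoint of UA ⇒ L = (5/2, -1/2)
3. E is the midpoint of UY ⇒ E = (1/2, 0)
4. T is the intersection of line LE and line KU ⇒ T = (0, 1/8)
through T parallel to KE: direction (1/2, -2/5); meets UE at D = (5/32, 0)
D = U + t·(E−U) with t = 5/16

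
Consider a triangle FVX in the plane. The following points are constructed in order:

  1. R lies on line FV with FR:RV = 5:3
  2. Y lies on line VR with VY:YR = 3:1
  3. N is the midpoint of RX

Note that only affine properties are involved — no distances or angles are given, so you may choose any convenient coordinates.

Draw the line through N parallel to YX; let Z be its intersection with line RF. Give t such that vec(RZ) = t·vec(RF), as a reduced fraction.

t = -3/40

Work in coordinates with F = (0, 0), V = (1, 0), X = (0, 1).
1. R lies on line FV with FR:RV = 5:3 ⇒ R = (5/8, 0)
2. Y lies on line VR with VY:YR = 3:1 ⇒ Y = (23/32, 0)
3. N is the midpoint of RX ⇒ N = (5/16, 1/2)
through N parallel to YX: direction (-23/32, 1); meets RF at Z = (43/64, 0)
Z = R + t·(F−R) with t = -3/40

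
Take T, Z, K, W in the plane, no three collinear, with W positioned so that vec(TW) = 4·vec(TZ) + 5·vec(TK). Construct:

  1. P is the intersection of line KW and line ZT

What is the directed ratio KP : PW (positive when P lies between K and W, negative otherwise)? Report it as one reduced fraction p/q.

KP:PW = -1/5

Set T = (0, 0), Z = (1, 0), K = (0, 1), W = (4, 5); any affine frame gives the same invariant.
1. P is the intersection of line KW and line ZT ⇒ P = (-1, 0)
P = K + t·(W−K) with t = -1/4, so KP:PW = t:(1−t) = -1/4:5/4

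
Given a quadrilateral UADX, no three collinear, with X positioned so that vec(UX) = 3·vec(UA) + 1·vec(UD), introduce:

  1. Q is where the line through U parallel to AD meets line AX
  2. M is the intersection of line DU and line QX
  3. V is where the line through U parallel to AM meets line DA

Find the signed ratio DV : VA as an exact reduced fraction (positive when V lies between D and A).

DV:VA = 2

Assign U = (0, 0), A = (1, 0), D = (0, 1), X = (3, 1) — the answer is frame-independent, so this choice is without loss of generality.
1. Q is where the line through U parallel to AD meets line AX ⇒ Q = (1/3, -1/3)
2. M is the intersection of line DU and line QX ⇒ M = (0, -1/2)
3. V is where the line through U parallel to AM meets line DA ⇒ V = (2/3, 1/3)
V = D + t·(A−D) with t = 2/3, so DV:VA = t:(1−t) = 2/3:1/3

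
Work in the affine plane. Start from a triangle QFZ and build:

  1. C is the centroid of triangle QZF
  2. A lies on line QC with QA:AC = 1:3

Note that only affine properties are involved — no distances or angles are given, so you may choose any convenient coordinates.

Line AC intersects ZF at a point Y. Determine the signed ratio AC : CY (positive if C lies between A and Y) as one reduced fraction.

Assign Q = (0, 0), F = (1, 0), Z = (0, 1) — the answer is frame-independent, so this choice is without loss of generality.
1. C is the centroid of triangle QZF ⇒ C = (1/3, 1/3)
2. A lies on line QC with QA:AC = 1:3 ⇒ A = (1/12, 1/12)
line AC meets ZF at Y = (1/2, 1/2)
C = A + t·(Y−A) with t = 3/5, so AC:CY = 3/5:2/5

AC:CY = 3/2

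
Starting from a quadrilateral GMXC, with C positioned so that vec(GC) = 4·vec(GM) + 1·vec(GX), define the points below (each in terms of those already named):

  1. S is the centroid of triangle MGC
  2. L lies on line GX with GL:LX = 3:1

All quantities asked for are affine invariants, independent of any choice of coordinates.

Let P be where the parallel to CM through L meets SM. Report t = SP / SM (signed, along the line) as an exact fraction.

t = -35/4

Choose coordinates G = (0, 0), M = (1, 0), X = (0, 1), C = (4, 1).
1. S is the centroid of triangle MGC ⇒ S = (5/3, 1/3)
2. L lies on line GX with GL:LX = 3:1 ⇒ L = (0, 3/4)
through L parallel to CM: direction (-3, -1); meets SM at P = (15/2, 13/4)
P = S + t·(M−S) with t = -35/4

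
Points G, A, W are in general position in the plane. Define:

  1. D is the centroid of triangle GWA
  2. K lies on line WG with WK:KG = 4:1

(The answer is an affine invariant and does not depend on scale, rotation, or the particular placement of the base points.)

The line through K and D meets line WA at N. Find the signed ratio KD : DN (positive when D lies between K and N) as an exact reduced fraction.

Work in coordinates with G = (0, 0), A = (1, 0), W = (0, 1).
1. D is the centroid of triangle GWA ⇒ D = (1/3, 1/3)
2. K lies on line WG with WK:KG = 4:1 ⇒ K = (0, 1/5)
line KD meets WA at N = (4/7, 3/7)
D = K + t·(N−K) with t = 7/12, so KD:DN = 7/12:5/12

KD:DN = 7/5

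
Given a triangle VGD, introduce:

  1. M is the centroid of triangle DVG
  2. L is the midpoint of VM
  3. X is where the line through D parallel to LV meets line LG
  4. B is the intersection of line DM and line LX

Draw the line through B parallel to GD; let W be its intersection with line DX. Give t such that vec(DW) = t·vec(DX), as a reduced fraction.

t = 1/3

Choose coordinates V = (0, 0), G = (1, 0), D = (0, 1).
1. M is the centroid of triangle DVG ⇒ M = (1/3, 1/3)
2. L is the midpoint of VM ⇒ L = (1/6, 1/6)
3. X is where the line through D parallel to LV meets line LG ⇒ X = (-2/3, 1/3)
4. B is the intersection of line DM and line LX ⇒ B = (4/9, 1/9)
through B parallel to GD: direction (-1, 1); meets DX at W = (-2/9, 7/9)
W = D + t·(X−D) with t = 1/3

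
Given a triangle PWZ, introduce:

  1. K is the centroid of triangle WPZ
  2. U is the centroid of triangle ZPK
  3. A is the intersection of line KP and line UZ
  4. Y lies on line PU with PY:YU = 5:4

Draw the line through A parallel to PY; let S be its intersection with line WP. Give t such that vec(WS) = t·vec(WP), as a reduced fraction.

t = 7/8

Set P = (0, 0), W = (1, 0), Z = (0, 1); any affine frame gives the same invariant.
1. K is the centroid of triangle WPZ ⇒ K = (1/3, 1/3)
2. U is the centroid of triangle ZPK ⇒ U = (1/9, 4/9)
3. A is the intersection of line KP and line UZ ⇒ A = (1/6, 1/6)
4. Y lies on line PU with PY:YU = 5:4 ⇒ Y = (5/81, 20/81)
through A parallel to PY: direction (5/81, 20/81); meets WP at S = (1/8, 0)
S = W + t·(P−W) with t = 7/8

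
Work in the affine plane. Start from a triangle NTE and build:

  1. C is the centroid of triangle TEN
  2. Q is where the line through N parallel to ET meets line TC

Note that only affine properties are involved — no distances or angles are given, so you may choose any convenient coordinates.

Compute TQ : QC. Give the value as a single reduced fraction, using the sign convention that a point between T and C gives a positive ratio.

Choose coordinates N = (0, 0), T = (1, 0), E = (0, 1).
1. C is the centroid of triangle TEN ⇒ C = (1/3, 1/3)
2. Q is where the line through N parallel to ET meets line TC ⇒ Q = (-1, 1)
Q = T + t·(C−T) with t = 3, so TQ:QC = t:(1−t) = 3:-2

TQ:QC = -3/2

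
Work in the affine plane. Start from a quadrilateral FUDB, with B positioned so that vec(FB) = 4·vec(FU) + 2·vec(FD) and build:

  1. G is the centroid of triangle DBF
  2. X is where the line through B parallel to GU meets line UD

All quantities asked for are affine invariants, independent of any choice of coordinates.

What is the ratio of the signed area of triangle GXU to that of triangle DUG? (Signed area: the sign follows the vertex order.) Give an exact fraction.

Set F = (0, 0), U = (1, 0), D = (0, 1), B = (4, 2); any affine frame gives the same invariant.
1. G is the centroid of triangle DBF ⇒ G = (4/3, 1)
2. X is where the line through B parallel to GU meets line UD ⇒ X = (11/4, -7/4)
2·[GXU] = -7/3, 2·[DUG] = 4/3
[GXU]:[DUG] = -7/3:4/3 = -7/4

[GXU]:[DUG] = -7/4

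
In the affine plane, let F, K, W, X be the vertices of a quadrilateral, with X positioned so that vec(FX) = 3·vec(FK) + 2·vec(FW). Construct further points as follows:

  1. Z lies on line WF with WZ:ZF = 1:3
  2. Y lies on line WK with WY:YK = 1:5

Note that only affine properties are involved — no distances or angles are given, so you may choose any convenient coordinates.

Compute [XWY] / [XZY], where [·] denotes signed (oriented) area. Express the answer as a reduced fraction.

[XWY]:[XZY] = -16

Work in coordinates with F = (0, 0), K = (1, 0), W = (0, 1), X = (3, 2).
1. Z lies on line WF with WZ:ZF = 1:3 ⇒ Z = (0, 3/4)
2. Y lies on line WK with WY:YK = 1:5 ⇒ Y = (1/6, 5/6)
2·[XWY] = 2/3, 2·[XZY] = -1/24
[XWY]:[XZY] = 2/3:-1/24 = -16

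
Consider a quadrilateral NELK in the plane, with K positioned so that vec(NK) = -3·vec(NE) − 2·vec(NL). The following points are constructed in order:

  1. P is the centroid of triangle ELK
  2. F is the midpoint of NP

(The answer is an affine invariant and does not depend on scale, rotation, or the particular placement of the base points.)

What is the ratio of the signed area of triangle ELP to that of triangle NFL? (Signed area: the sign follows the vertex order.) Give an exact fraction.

[ELP]:[NFL] = -6

Set N = (0, 0), E = (1, 0), L = (0, 1), K = (-3, -2); any affine frame gives the same invariant.
1. P is the centroid of triangle ELK ⇒ P = (-2/3, -1/3)
2. F is the midpoint of NP ⇒ F = (-1/3, -1/6)
2·[ELP] = 2, 2·[NFL] = -1/3
[ELP]:[NFL] = 2:-1/3 = -6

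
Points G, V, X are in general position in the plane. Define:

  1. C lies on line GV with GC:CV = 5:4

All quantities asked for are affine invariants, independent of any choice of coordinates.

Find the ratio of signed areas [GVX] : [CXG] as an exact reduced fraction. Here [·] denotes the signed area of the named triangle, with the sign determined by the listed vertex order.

Work in coordinates with G = (0, 0), V = (1, 0), X = (0, 1).
1. C lies on line GV with GC:CV = 5:4 ⇒ C = (5/9, 0)
2·[GVX] = 1, 2·[CXG] = 5/9
[GVX]:[CXG] = 1:5/9 = 9/5

[GVX]:[CXG] = 9/5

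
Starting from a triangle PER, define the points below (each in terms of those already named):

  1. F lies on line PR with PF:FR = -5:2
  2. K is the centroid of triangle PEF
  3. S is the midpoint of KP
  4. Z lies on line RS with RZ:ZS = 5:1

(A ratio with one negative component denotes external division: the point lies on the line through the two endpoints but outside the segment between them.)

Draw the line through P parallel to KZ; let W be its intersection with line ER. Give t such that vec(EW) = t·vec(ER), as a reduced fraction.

t = 17/38

Set P = (0, 0), E = (1, 0), R = (0, 1); any affine frame gives the same invariant.
1. F lies on line PR with PF:FR = -5:2 ⇒ F = (0, 5/3)
2. K is the centroid of triangle PEF ⇒ K = (1/3, 5/9)
3. S is the midpoint of KP ⇒ S = (1/6, 5/18)
4. Z lies on line RS with RZ:ZS = 5:1 ⇒ Z = (5/36, 43/108)
through P parallel to KZ: direction (-7/36, -17/108); meets ER at W = (21/38, 17/38)
W = E + t·(R−E) with t = 17/38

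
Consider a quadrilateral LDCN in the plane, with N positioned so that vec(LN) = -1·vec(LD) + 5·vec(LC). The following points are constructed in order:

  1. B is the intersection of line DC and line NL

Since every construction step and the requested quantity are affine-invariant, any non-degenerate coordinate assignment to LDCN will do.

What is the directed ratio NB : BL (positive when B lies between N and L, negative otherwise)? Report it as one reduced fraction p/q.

Assign L = (0, 0), D = (1, 0), C = (0, 1), N = (-1, 5) — the answer is frame-independent, so this choice is without loss of generality.
1. B is the intersection of line DC and line NL ⇒ B = (-1/4, 5/4)
B = N + t·(L−N) with t = 3/4, so NB:BL = t:(1−t) = 3/4:1/4

NB:BL = 3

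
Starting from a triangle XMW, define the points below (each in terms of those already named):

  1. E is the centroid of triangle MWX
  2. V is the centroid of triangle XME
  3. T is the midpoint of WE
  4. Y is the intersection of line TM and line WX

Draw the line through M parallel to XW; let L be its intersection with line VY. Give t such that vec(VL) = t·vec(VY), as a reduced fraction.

t = -5/4

Assign X = (0, 0), M = (1, 0), W = (0, 1) — the answer is frame-independent, so this choice is without loss of generality.
1. E is the centroid of triangle MWX ⇒ E = (1/3, 1/3)
2. V is the centroid of triangle XME ⇒ V = (4/9, 1/9)
3. T is the midpoint of WE ⇒ T = (1/6, 2/3)
4. Y is the intersection of line TM and line WX ⇒ Y = (0, 4/5)
through M parallel to XW: direction (0, 1); meets VY at L = (1, -3/4)
L = V + t·(Y−V) with t = -5/4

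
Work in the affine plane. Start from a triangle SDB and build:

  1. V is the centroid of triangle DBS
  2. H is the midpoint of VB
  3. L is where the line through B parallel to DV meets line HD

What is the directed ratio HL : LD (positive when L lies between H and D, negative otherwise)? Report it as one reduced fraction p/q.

Work in coordinates with S = (0, 0), D = (1, 0), B = (0, 1).
1. V is the centroid of triangle DBS ⇒ V = (1/3, 1/3)
2. H is the midpoint of VB ⇒ H = (1/6, 2/3)
3. L is where the line through B parallel to DV meets line HD ⇒ L = (-2/3, 4/3)
L = H + t·(D−H) with t = -1, so HL:LD = t:(1−t) = -1:2

HL:LD = -1/2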